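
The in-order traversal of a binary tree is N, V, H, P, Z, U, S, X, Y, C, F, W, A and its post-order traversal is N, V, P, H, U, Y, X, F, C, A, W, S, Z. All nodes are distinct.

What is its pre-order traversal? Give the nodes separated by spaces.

Z H V N P S U W C X Y F A

The last element of post-order is the root; it splits in-order into left and right subtrees.
Root Z: left subtree has 4 nodes {N, V, H, P}, right has 8 {U, S, X, Y, C, F, W, A}.
  Root H: left subtree has 2 nodes {N, V}, right has 1 {P}.
    Root V: left subtree has 1 node {N}, right has 0 { }.
  Root S: left subtree has 1 node {U}, right has 6 {X, Y, C, F, W, A}.
    Root W: left subtree has 4 nodes {X, Y, C, F}, right has 1 {A}.
      Root C: left subtree has 2 nodes {X, Y}, right has 1 {F}.
        Root X: left subtree has 0 nodes { }, right has 1 {Y}.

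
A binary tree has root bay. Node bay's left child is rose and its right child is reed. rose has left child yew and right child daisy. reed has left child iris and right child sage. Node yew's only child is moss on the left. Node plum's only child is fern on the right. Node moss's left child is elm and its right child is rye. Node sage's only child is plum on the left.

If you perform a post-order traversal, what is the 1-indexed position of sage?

Post-order visits the left subtree, then the right subtree, then the node.
At bay: go left to rose.
  At rose: go left to yew.
    At yew: go left to moss.
      At moss: go left to elm.
        elm is a leaf — visit elm.
      At moss: go right to rye.
        rye is a leaf — visit rye.
      Visit moss.
    At yew: no right child.
    Visit yew.
  At rose: go right to daisy.
    daisy is a leaf — visit daisy.
  Visit rose.
At bay: go right to reed.
  At reed: go left to iris.
    iris is a leaf — visit iris.
  At reed: go right to sage.
    At sage: go left to plum.
      At plum: no left child.
      At plum: go right to fern.
        fern is a leaf — visit fern.
      Visit plum.
    At sage: no right child.
    Visit sage.
  Visit reed.
Visit bay.
Full post-order sequence: elm, rye, moss, yew, daisy, rose, iris, fern, plum, sage, reed, bay.

10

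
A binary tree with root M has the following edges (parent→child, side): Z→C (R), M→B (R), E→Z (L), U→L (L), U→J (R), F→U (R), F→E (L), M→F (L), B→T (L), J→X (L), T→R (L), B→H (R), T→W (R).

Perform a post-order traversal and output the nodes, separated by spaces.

Post-order visits the left subtree, then the right subtree, then the node.
At M: go left to F.
  At F: go left to E.
    At E: go left to Z.
      At Z: no left child.
      At Z: go right to C.
        C is a leaf — visit C.
      Visit Z.
    At E: no right child.
    Visit E.
  At F: go right to U.
    At U: go left to L.
      L is a leaf — visit L.
    At U: go right to J.
      At J: go left to X.
        X is a leaf — visit X.
      At J: no right child.
      Visit J.
    Visit U.
  Visit F.
At M: go right to B.
  At B: go left to T.
    At T: go left to R.
      R is a leaf — visit R.
    At T: go right to W.
      W is a leaf — visit W.
    Visit T.
  At B: go right to H.
    H is a leaf — visit H.
  Visit B.
Visit M.

C Z E L X J U F R W T H B M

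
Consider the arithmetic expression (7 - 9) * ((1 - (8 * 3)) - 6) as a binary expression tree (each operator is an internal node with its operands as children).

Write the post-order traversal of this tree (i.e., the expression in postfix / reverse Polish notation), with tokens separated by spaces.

7 9 - 1 8 3 * - 6 - *

Post-order on an expression tree gives postfix notation: for each operator, emit left operand, right operand, then the operator.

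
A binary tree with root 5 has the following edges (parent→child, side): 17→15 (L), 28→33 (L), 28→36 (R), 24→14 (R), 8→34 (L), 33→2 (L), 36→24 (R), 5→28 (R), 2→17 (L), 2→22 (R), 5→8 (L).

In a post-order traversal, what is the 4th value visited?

17

Post-order visits the left subtree, then the right subtree, then the node.
At 5: go left to 8.
  At 8: go left to 34.
    34 is a leaf — visit 34.
  At 8: no right child.
  Visit 8.
At 5: go right to 28.
  At 28: go left to 33.
    At 33: go left to 2.
      At 2: go left to 17.
        At 17: go left to 15.
          15 is a leaf — visit 15.
        At 17: no right child.
        Visit 17.
      At 2: go right to 22.
        22 is a leaf — visit 22.
      Visit 2.
    At 33: no right child.
    Visit 33.
  At 28: go right to 36.
    At 36: no left child.
    At 36: go right to 24.
      At 24: no left child.
      At 24: go right to 14.
        14 is a leaf — visit 14.
      Visit 24.
    Visit 36.
  Visit 28.
Visit 5.
Full post-order sequence: 34, 8, 15, 17, 22, 2, 33, 14, 24, 36, 28, 5.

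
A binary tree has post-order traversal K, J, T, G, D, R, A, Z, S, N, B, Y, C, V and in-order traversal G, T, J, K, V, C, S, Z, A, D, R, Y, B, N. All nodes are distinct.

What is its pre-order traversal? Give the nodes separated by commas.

V, G, T, J, K, C, Y, S, Z, A, R, D, B, N

The last element of post-order is the root; it splits in-order into left and right subtrees.
Root V: left subtree has 4 nodes {G, T, J, K}, right has 9 {C, S, Z, A, D, R, Y, B, N}.
  Root G: left subtree has 0 nodes { }, right has 3 {T, J, K}.
    Root T: left subtree has 0 nodes { }, right has 2 {J, K}.
      Root J: left subtree has 0 nodes { }, right has 1 {K}.
  Root C: left subtree has 0 nodes { }, right has 8 {S, Z, A, D, R, Y, B, N}.
    Root Y: left subtree has 5 nodes {S, Z, A, D, R}, right has 2 {B, N}.
      Root S: left subtree has 0 nodes { }, right has 4 {Z, A, D, R}.
        Root Z: left subtree has 0 nodes { }, right has 3 {A, D, R}.
          Root A: left subtree has 0 nodes { }, right has 2 {D, R}.
            Root R: left subtree has 1 node {D}, right has 0 { }.
      Root B: left subtree has 0 nodes { }, right has 1 {N}.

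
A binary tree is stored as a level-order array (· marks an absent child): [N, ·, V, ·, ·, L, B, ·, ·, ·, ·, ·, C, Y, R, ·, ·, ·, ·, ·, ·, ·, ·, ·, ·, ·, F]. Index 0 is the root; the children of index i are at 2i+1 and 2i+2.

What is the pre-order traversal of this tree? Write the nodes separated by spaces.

Pre-order visits the node, then its left subtree, then its right subtree.
Visit N.
At N: no left child.
At N: go right to V.
  Visit V.
  At V: go left to L.
    Visit L.
    At L: no left child.
    At L: go right to C.
      Visit C.
      At C: no left child.
      At C: go right to F.
        F is a leaf — visit F.
  At V: go right to B.
    Visit B.
    At B: go left to Y.
      Y is a leaf — visit Y.
    At B: go right to R.
      R is a leaf — visit R.

N V L C F B Y R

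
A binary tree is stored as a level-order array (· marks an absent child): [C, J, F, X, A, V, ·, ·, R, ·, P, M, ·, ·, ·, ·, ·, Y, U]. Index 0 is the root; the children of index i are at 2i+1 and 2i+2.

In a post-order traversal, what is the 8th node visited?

Post-order visits the left subtree, then the right subtree, then the node.
At C: go left to J.
  At J: go left to X.
    At X: no left child.
    At X: go right to R.
      At R: go left to Y.
        Y is a leaf — visit Y.
      At R: go right to U.
        U is a leaf — visit U.
      Visit R.
    Visit X.
  At J: go right to A.
    At A: no left child.
    At A: go right to P.
      P is a leaf — visit P.
    Visit A.
  Visit J.
At C: go right to F.
  At F: go left to V.
    At V: go left to M.
      M is a leaf — visit M.
    At V: no right child.
    Visit V.
  At F: no right child.
  Visit F.
Visit C.
Full post-order sequence: Y, U, R, X, P, A, J, M, V, F, C.

M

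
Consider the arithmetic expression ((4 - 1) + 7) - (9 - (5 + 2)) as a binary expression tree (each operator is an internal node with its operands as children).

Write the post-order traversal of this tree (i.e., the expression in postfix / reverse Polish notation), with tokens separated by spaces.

Post-order on an expression tree gives postfix notation: for each operator, emit left operand, right operand, then the operator.

4 1 - 7 + 9 5 2 + - -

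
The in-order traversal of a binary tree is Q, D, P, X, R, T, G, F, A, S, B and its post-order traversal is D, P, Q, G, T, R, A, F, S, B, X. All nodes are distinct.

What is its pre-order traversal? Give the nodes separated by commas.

The last element of post-order is the root; it splits in-order into left and right subtrees.
Root X: left subtree has 3 nodes {Q, D, P}, right has 7 {R, T, G, F, A, S, B}.
  Root Q: left subtree has 0 nodes { }, right has 2 {D, P}.
    Root P: left subtree has 1 node {D}, right has 0 { }.
  Root B: left subtree has 6 nodes {R, T, G, F, A, S}, right has 0 { }.
    Root S: left subtree has 5 nodes {R, T, G, F, A}, right has 0 { }.
      Root F: left subtree has 3 nodes {R, T, G}, right has 1 {A}.
        Root R: left subtree has 0 nodes { }, right has 2 {T, G}.
          Root T: left subtree has 0 nodes { }, right has 1 {G}.

X, Q, P, D, B, S, F, R, T, G, A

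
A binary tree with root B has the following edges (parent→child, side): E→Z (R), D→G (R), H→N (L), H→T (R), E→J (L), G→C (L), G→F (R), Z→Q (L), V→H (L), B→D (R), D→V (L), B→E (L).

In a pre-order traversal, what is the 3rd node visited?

J

Pre-order visits the node, then its left subtree, then its right subtree.
Visit B.
At B: go left to E.
  Visit E.
  At E: go left to J.
    J is a leaf — visit J.
  At E: go right to Z.
    Visit Z.
    At Z: go left to Q.
      Q is a leaf — visit Q.
    At Z: no right child.
At B: go right to D.
  Visit D.
  At D: go left to V.
    Visit V.
    At V: go left to H.
      Visit H.
      At H: go left to N.
        N is a leaf — visit N.
      At H: go right to T.
        T is a leaf — visit T.
    At V: no right child.
  At D: go right to G.
    Visit G.
    At G: go left to C.
      C is a leaf — visit C.
    At G: go right to F.
      F is a leaf — visit F.
Full pre-order sequence: B, E, J, Z, Q, D, V, H, N, T, G, C, F.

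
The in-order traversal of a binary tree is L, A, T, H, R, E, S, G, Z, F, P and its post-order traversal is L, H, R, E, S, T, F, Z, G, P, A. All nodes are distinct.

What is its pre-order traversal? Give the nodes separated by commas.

The last element of post-order is the root; it splits in-order into left and right subtrees.
Root A: left subtree has 1 node {L}, right has 9 {T, H, R, E, S, G, Z, F, P}.
  Root P: left subtree has 8 nodes {T, H, R, E, S, G, Z, F}, right has 0 { }.
    Root G: left subtree has 5 nodes {T, H, R, E, S}, right has 2 {Z, F}.
      Root T: left subtree has 0 nodes { }, right has 4 {H, R, E, S}.
        Root S: left subtree has 3 nodes {H, R, E}, right has 0 { }.
          Root E: left subtree has 2 nodes {H, R}, right has 0 { }.
            Root R: left subtree has 1 node {H}, right has 0 { }.
      Root Z: left subtree has 0 nodes { }, right has 1 {F}.

A, L, P, G, T, S, E, R, H, Z, F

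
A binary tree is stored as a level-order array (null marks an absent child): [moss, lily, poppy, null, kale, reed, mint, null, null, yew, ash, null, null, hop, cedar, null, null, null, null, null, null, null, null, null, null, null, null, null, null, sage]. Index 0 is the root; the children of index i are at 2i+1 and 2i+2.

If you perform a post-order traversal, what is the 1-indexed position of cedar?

Post-order visits the left subtree, then the right subtree, then the node.
At moss: go left to lily.
  At lily: no left child.
  At lily: go right to kale.
    At kale: go left to yew.
      yew is a leaf — visit yew.
    At kale: go right to ash.
      ash is a leaf — visit ash.
    Visit kale.
  Visit lily.
At moss: go right to poppy.
  At poppy: go left to reed.
    reed is a leaf — visit reed.
  At poppy: go right to mint.
    At mint: go left to hop.
      hop is a leaf — visit hop.
    At mint: go right to cedar.
      At cedar: go left to sage.
        sage is a leaf — visit sage.
      At cedar: no right child.
      Visit cedar.
    Visit mint.
  Visit poppy.
Visit moss.
Full post-order sequence: yew, ash, kale, lily, reed, hop, sage, cedar, mint, poppy, moss.

8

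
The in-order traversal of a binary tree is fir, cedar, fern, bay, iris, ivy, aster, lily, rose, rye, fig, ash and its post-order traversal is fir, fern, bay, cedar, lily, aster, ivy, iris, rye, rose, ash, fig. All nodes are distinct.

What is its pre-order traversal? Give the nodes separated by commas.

fig, rose, iris, cedar, fir, bay, fern, ivy, aster, lily, rye, ash

The last element of post-order is the root; it splits in-order into left and right subtrees.
Root fig: left subtree has 10 nodes {fir, cedar, fern, bay, iris, ivy, aster, lily, rose, rye}, right has 1 {ash}.
  Root rose: left subtree has 8 nodes {fir, cedar, fern, bay, iris, ivy, aster, lily}, right has 1 {rye}.
    Root iris: left subtree has 4 nodes {fir, cedar, fern, bay}, right has 3 {ivy, aster, lily}.
      Root cedar: left subtree has 1 node {fir}, right has 2 {fern, bay}.
        Root bay: left subtree has 1 node {fern}, right has 0 { }.
      Root ivy: left subtree has 0 nodes { }, right has 2 {aster, lily}.
        Root aster: left subtree has 0 nodes { }, right has 1 {lily}.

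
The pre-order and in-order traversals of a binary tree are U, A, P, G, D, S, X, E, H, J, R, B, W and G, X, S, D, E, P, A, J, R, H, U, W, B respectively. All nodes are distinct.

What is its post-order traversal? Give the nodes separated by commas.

The first element of pre-order is the root; it splits in-order into left and right subtrees.
Root U: left subtree has 10 nodes {G, X, S, D, E, P, A, J, R, H}, right has 2 {W, B}.
  Root A: left subtree has 6 nodes {G, X, S, D, E, P}, right has 3 {J, R, H}.
    Root P: left subtree has 5 nodes {G, X, S, D, E}, right has 0 { }.
      Root G: left subtree has 0 nodes { }, right has 4 {X, S, D, E}.
        Root D: left subtree has 2 nodes {X, S}, right has 1 {E}.
          Root S: left subtree has 1 node {X}, right has 0 { }.
    Root H: left subtree has 2 nodes {J, R}, right has 0 { }.
      Root J: left subtree has 0 nodes { }, right has 1 {R}.
  Root B: left subtree has 1 node {W}, right has 0 { }.

X, S, E, D, G, P, R, J, H, A, W, B, U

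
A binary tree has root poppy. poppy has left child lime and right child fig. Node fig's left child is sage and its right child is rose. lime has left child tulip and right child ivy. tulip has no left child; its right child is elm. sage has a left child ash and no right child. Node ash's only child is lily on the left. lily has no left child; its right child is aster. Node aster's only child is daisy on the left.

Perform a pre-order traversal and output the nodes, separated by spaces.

Pre-order visits the node, then its left subtree, then its right subtree.
Visit poppy.
At poppy: go left to lime.
  Visit lime.
  At lime: go left to tulip.
    Visit tulip.
    At tulip: no left child.
    At tulip: go right to elm.
      elm is a leaf — visit elm.
  At lime: go right to ivy.
    ivy is a leaf — visit ivy.
At poppy: go right to fig.
  Visit fig.
  At fig: go left to sage.
    Visit sage.
    At sage: go left to ash.
      Visit ash.
      At ash: go left to lily.
        Visit lily.
        At lily: no left child.
        At lily: go right to aster.
          Visit aster.
          At aster: go left to daisy.
            daisy is a leaf — visit daisy.
          At aster: no right child.
      At ash: no right child.
    At sage: no right child.
  At fig: go right to rose.
    rose is a leaf — visit rose.

poppy lime tulip elm ivy fig sage ash lily aster daisy rose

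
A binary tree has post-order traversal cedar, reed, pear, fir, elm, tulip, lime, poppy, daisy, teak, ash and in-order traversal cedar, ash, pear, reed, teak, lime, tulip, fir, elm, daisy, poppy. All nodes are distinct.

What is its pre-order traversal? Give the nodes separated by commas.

ash, cedar, teak, pear, reed, daisy, lime, tulip, elm, fir, poppy

The last element of post-order is the root; it splits in-order into left and right subtrees.
Root ash: left subtree has 1 node {cedar}, right has 9 {pear, reed, teak, lime, tulip, fir, elm, daisy, poppy}.
  Root teak: left subtree has 2 nodes {pear, reed}, right has 6 {lime, tulip, fir, elm, daisy, poppy}.
    Root pear: left subtree has 0 nodes { }, right has 1 {reed}.
    Root daisy: left subtree has 4 nodes {lime, tulip, fir, elm}, right has 1 {poppy}.
      Root lime: left subtree has 0 nodes { }, right has 3 {tulip, fir, elm}.
        Root tulip: left subtree has 0 nodes { }, right has 2 {fir, elm}.
          Root elm: left subtree has 1 node {fir}, right has 0 { }.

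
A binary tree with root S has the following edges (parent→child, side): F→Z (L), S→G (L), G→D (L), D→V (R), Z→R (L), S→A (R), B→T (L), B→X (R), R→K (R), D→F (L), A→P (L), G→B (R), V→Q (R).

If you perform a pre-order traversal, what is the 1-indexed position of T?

Pre-order visits the node, then its left subtree, then its right subtree.
Visit S.
At S: go left to G.
  Visit G.
  At G: go left to D.
    Visit D.
    At D: go left to F.
      Visit F.
      At F: go left to Z.
        Visit Z.
        At Z: go left to R.
          Visit R.
          At R: no left child.
          At R: go right to K.
            K is a leaf — visit K.
        At Z: no right child.
      At F: no right child.
    At D: go right to V.
      Visit V.
      At V: no left child.
      At V: go right to Q.
        Q is a leaf — visit Q.
  At G: go right to B.
    Visit B.
    At B: go left to T.
      T is a leaf — visit T.
    At B: go right to X.
      X is a leaf — visit X.
At S: go right to A.
  Visit A.
  At A: go left to P.
    P is a leaf — visit P.
  At A: no right child.
Full pre-order sequence: S, G, D, F, Z, R, K, V, Q, B, T, X, A, P.

11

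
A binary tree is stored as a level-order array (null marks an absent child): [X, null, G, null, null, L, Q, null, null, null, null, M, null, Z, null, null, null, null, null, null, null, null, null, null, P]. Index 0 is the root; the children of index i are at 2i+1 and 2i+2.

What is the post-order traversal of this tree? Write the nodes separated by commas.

Post-order visits the left subtree, then the right subtree, then the node.
At X: no left child.
At X: go right to G.
  At G: go left to L.
    At L: go left to M.
      At M: no left child.
      At M: go right to P.
        P is a leaf — visit P.
      Visit M.
    At L: no right child.
    Visit L.
  At G: go right to Q.
    At Q: go left to Z.
      Z is a leaf — visit Z.
    At Q: no right child.
    Visit Q.
  Visit G.
Visit X.

P, M, L, Z, Q, G, X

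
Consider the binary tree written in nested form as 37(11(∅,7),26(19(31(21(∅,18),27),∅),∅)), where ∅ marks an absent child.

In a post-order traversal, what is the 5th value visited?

27

Post-order visits the left subtree, then the right subtree, then the node.
At 37: go left to 11.
  At 11: no left child.
  At 11: go right to 7.
    7 is a leaf — visit 7.
  Visit 11.
At 37: go right to 26.
  At 26: go left to 19.
    At 19: go left to 31.
      At 31: go left to 21.
        At 21: no left child.
        At 21: go right to 18.
          18 is a leaf — visit 18.
        Visit 21.
      At 31: go right to 27.
        27 is a leaf — visit 27.
      Visit 31.
    At 19: no right child.
    Visit 19.
  At 26: no right child.
  Visit 26.
Visit 37.
Full post-order sequence: 7, 11, 18, 21, 27, 31, 19, 26, 37.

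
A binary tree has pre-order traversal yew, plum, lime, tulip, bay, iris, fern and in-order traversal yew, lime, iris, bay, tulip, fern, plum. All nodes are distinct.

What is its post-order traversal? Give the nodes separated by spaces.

The first element of pre-order is the root; it splits in-order into left and right subtrees.
Root yew: left subtree has 0 nodes { }, right has 6 {lime, iris, bay, tulip, fern, plum}.
  Root plum: left subtree has 5 nodes {lime, iris, bay, tulip, fern}, right has 0 { }.
    Root lime: left subtree has 0 nodes { }, right has 4 {iris, bay, tulip, fern}.
      Root tulip: left subtree has 2 nodes {iris, bay}, right has 1 {fern}.
        Root bay: left subtree has 1 node {iris}, right has 0 { }.

iris bay fern tulip lime plum yew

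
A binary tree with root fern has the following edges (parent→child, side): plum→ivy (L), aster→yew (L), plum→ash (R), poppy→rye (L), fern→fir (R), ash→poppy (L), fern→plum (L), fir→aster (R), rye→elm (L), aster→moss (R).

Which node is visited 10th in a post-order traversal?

Post-order visits the left subtree, then the right subtree, then the node.
At fern: go left to plum.
  At plum: go left to ivy.
    ivy is a leaf — visit ivy.
  At plum: go right to ash.
    At ash: go left to poppy.
      At poppy: go left to rye.
        At rye: go left to elm.
          elm is a leaf — visit elm.
        At rye: no right child.
        Visit rye.
      At poppy: no right child.
      Visit poppy.
    At ash: no right child.
    Visit ash.
  Visit plum.
At fern: go right to fir.
  At fir: no left child.
  At fir: go right to aster.
    At aster: go left to yew.
      yew is a leaf — visit yew.
    At aster: go right to moss.
      moss is a leaf — visit moss.
    Visit aster.
  Visit fir.
Visit fern.
Full post-order sequence: ivy, elm, rye, poppy, ash, plum, yew, moss, aster, fir, fern.

fir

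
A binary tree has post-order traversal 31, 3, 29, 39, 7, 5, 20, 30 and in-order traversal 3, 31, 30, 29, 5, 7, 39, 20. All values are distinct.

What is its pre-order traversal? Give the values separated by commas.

30, 3, 31, 20, 5, 29, 7, 39

The last element of post-order is the root; it splits in-order into left and right subtrees.
Root 30: left subtree has 2 nodes {3, 31}, right has 5 {29, 5, 7, 39, 20}.
  Root 3: left subtree has 0 nodes { }, right has 1 {31}.
  Root 20: left subtree has 4 nodes {29, 5, 7, 39}, right has 0 { }.
    Root 5: left subtree has 1 node {29}, right has 2 {7, 39}.
      Root 7: left subtree has 0 nodes { }, right has 1 {39}.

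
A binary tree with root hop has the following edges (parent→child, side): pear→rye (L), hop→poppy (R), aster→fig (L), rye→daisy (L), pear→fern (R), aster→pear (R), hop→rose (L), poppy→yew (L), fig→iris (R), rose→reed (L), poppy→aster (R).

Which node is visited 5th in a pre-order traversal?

yew

Pre-order visits the node, then its left subtree, then its right subtree.
Visit hop.
At hop: go left to rose.
  Visit rose.
  At rose: go left to reed.
    reed is a leaf — visit reed.
  At rose: no right child.
At hop: go right to poppy.
  Visit poppy.
  At poppy: go left to yew.
    yew is a leaf — visit yew.
  At poppy: go right to aster.
    Visit aster.
    At aster: go left to fig.
      Visit fig.
      At fig: no left child.
      At fig: go right to iris.
        iris is a leaf — visit iris.
    At aster: go right to pear.
      Visit pear.
      At pear: go left to rye.
        Visit rye.
        At rye: go left to daisy.
          daisy is a leaf — visit daisy.
        At rye: no right child.
      At pear: go right to fern.
        fern is a leaf — visit fern.
Full pre-order sequence: hop, rose, reed, poppy, yew, aster, fig, iris, pear, rye, daisy, fern.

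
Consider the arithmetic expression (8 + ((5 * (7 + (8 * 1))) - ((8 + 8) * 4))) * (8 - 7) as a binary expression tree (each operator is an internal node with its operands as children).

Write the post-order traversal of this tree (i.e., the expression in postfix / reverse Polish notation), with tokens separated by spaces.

8 5 7 8 1 * + * 8 8 + 4 * - + 8 7 - *

Post-order on an expression tree gives postfix notation: for each operator, emit left operand, right operand, then the operator.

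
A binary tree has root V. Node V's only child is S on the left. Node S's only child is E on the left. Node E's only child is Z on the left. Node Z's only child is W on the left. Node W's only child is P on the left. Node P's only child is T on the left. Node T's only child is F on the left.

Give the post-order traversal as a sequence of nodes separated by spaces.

F T P W Z E S V

Post-order visits the left subtree, then the right subtree, then the node.
At V: go left to S.
  At S: go left to E.
    At E: go left to Z.
      At Z: go left to W.
        At W: go left to P.
          At P: go left to T.
            At T: go left to F.
              F is a leaf — visit F.
            At T: no right child.
            Visit T.
          At P: no right child.
          Visit P.
        At W: no right child.
        Visit W.
      At Z: no right child.
      Visit Z.
    At E: no right child.
    Visit E.
  At S: no right child.
  Visit S.
At V: no right child.
Visit V.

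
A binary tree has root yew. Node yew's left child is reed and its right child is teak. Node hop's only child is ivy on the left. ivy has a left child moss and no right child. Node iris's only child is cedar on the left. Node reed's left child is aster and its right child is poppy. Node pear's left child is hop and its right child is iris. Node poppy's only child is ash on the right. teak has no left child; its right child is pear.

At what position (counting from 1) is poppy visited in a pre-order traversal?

Pre-order visits the node, then its left subtree, then its right subtree.
Visit yew.
At yew: go left to reed.
  Visit reed.
  At reed: go left to aster.
    aster is a leaf — visit aster.
  At reed: go right to poppy.
    Visit poppy.
    At poppy: no left child.
    At poppy: go right to ash.
      ash is a leaf — visit ash.
At yew: go right to teak.
  Visit teak.
  At teak: no left child.
  At teak: go right to pear.
    Visit pear.
    At pear: go left to hop.
      Visit hop.
      At hop: go left to ivy.
        Visit ivy.
        At ivy: go left to moss.
          moss is a leaf — visit moss.
        At ivy: no right child.
      At hop: no right child.
    At pear: go right to iris.
      Visit iris.
      At iris: go left to cedar.
        cedar is a leaf — visit cedar.
      At iris: no right child.
Full pre-order sequence: yew, reed, aster, poppy, ash, teak, pear, hop, ivy, moss, iris, cedar.

4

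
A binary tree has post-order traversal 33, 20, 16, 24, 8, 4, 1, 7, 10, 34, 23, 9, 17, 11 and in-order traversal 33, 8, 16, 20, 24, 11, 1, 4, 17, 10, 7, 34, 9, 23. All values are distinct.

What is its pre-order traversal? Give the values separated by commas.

11, 8, 33, 24, 16, 20, 17, 1, 4, 9, 34, 10, 7, 23

The last element of post-order is the root; it splits in-order into left and right subtrees.
Root 11: left subtree has 5 nodes {33, 8, 16, 20, 24}, right has 8 {1, 4, 17, 10, 7, 34, 9, 23}.
  Root 8: left subtree has 1 node {33}, right has 3 {16, 20, 24}.
    Root 24: left subtree has 2 nodes {16, 20}, right has 0 { }.
      Root 16: left subtree has 0 nodes { }, right has 1 {20}.
  Root 17: left subtree has 2 nodes {1, 4}, right has 5 {10, 7, 34, 9, 23}.
    Root 1: left subtree has 0 nodes { }, right has 1 {4}.
    Root 9: left subtree has 3 nodes {10, 7, 34}, right has 1 {23}.
      Root 34: left subtree has 2 nodes {10, 7}, right has 0 { }.
        Root 10: left subtree has 0 nodes { }, right has 1 {7}.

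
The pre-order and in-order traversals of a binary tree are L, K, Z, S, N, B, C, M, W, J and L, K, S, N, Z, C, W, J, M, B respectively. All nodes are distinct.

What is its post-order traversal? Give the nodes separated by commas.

The first element of pre-order is the root; it splits in-order into left and right subtrees.
Root L: left subtree has 0 nodes { }, right has 9 {K, S, N, Z, C, W, J, M, B}.
  Root K: left subtree has 0 nodes { }, right has 8 {S, N, Z, C, W, J, M, B}.
    Root Z: left subtree has 2 nodes {S, N}, right has 5 {C, W, J, M, B}.
      Root S: left subtree has 0 nodes { }, right has 1 {N}.
      Root B: left subtree has 4 nodes {C, W, J, M}, right has 0 { }.
        Root C: left subtree has 0 nodes { }, right has 3 {W, J, M}.
          Root M: left subtree has 2 nodes {W, J}, right has 0 { }.
            Root W: left subtree has 0 nodes { }, right has 1 {J}.

N, S, J, W, M, C, B, Z, K, L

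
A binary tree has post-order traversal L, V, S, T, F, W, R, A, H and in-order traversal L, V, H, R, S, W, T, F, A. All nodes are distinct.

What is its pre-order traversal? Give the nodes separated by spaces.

The last element of post-order is the root; it splits in-order into left and right subtrees.
Root H: left subtree has 2 nodes {L, V}, right has 6 {R, S, W, T, F, A}.
  Root V: left subtree has 1 node {L}, right has 0 { }.
  Root A: left subtree has 5 nodes {R, S, W, T, F}, right has 0 { }.
    Root R: left subtree has 0 nodes { }, right has 4 {S, W, T, F}.
      Root W: left subtree has 1 node {S}, right has 2 {T, F}.
        Root F: left subtree has 1 node {T}, right has 0 { }.

H V L A R W S F T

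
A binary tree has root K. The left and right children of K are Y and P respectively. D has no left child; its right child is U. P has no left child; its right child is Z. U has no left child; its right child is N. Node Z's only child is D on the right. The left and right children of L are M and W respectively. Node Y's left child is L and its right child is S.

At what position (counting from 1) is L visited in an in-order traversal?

In-order visits the left subtree, then the node, then the right subtree.
At K: go left to Y.
  At Y: go left to L.
    At L: go left to M.
      M is a leaf — visit M.
    Visit L.
    At L: go right to W.
      W is a leaf — visit W.
  Visit Y.
  At Y: go right to S.
    S is a leaf — visit S.
Visit K.
At K: go right to P.
  At P: no left child.
  Visit P.
  At P: go right to Z.
    At Z: no left child.
    Visit Z.
    At Z: go right to D.
      At D: no left child.
      Visit D.
      At D: go right to U.
        At U: no left child.
        Visit U.
        At U: go right to N.
          N is a leaf — visit N.
Full in-order sequence: M, L, W, Y, S, K, P, Z, D, U, N.

2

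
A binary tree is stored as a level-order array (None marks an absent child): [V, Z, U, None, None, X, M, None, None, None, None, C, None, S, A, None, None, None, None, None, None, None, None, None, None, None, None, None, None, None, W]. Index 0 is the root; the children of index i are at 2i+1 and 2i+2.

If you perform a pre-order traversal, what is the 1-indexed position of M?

6

Pre-order visits the node, then its left subtree, then its right subtree.
Visit V.
At V: go left to Z.
  Z is a leaf — visit Z.
At V: go right to U.
  Visit U.
  At U: go left to X.
    Visit X.
    At X: go left to C.
      C is a leaf — visit C.
    At X: no right child.
  At U: go right to M.
    Visit M.
    At M: go left to S.
      S is a leaf — visit S.
    At M: go right to A.
      Visit A.
      At A: no left child.
      At A: go right to W.
        W is a leaf — visit W.
Full pre-order sequence: V, Z, U, X, C, M, S, A, W.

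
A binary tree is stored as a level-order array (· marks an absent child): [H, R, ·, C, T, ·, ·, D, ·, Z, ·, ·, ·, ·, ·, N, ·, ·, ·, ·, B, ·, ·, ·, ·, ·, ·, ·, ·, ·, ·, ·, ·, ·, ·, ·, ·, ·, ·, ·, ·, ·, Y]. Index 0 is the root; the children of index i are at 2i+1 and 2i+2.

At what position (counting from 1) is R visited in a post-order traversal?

Post-order visits the left subtree, then the right subtree, then the node.
At H: go left to R.
  At R: go left to C.
    At C: go left to D.
      At D: go left to N.
        N is a leaf — visit N.
      At D: no right child.
      Visit D.
    At C: no right child.
    Visit C.
  At R: go right to T.
    At T: go left to Z.
      At Z: no left child.
      At Z: go right to B.
        At B: no left child.
        At B: go right to Y.
          Y is a leaf — visit Y.
        Visit B.
      Visit Z.
    At T: no right child.
    Visit T.
  Visit R.
At H: no right child.
Visit H.
Full post-order sequence: N, D, C, Y, B, Z, T, R, H.

8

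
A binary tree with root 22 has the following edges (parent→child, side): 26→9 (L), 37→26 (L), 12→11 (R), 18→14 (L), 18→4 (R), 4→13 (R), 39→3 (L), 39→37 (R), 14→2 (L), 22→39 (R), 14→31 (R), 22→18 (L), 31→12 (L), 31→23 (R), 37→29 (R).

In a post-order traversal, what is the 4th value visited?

23

Post-order visits the left subtree, then the right subtree, then the node.
At 22: go left to 18.
  At 18: go left to 14.
    At 14: go left to 2.
      2 is a leaf — visit 2.
    At 14: go right to 31.
      At 31: go left to 12.
        At 12: no left child.
        At 12: go right to 11.
          11 is a leaf — visit 11.
        Visit 12.
      At 31: go right to 23.
        23 is a leaf — visit 23.
      Visit 31.
    Visit 14.
  At 18: go right to 4.
    At 4: no left child.
    At 4: go right to 13.
      13 is a leaf — visit 13.
    Visit 4.
  Visit 18.
At 22: go right to 39.
  At 39: go left to 3.
    3 is a leaf — visit 3.
  At 39: go right to 37.
    At 37: go left to 26.
      At 26: go left to 9.
        9 is a leaf — visit 9.
      At 26: no right child.
      Visit 26.
    At 37: go right to 29.
      29 is a leaf — visit 29.
    Visit 37.
  Visit 39.
Visit 22.
Full post-order sequence: 2, 11, 12, 23, 31, 14, 13, 4, 18, 3, 9, 26, 29, 37, 39, 22.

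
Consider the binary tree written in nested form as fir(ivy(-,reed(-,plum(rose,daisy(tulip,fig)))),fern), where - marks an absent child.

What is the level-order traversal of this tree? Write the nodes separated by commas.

fir, ivy, fern, reed, plum, rose, daisy, tulip, fig

Level-order visits nodes level by level from the root, left to right within each level.
Level 0: fir
Level 1: ivy, fern
Level 2: reed
Level 3: plum
Level 4: rose, daisy
Level 5: tulip, fig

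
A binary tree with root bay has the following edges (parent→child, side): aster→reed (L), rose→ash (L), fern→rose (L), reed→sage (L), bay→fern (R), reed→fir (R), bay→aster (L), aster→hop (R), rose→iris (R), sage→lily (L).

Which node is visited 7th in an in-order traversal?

In-order visits the left subtree, then the node, then the right subtree.
At bay: go left to aster.
  At aster: go left to reed.
    At reed: go left to sage.
      At sage: go left to lily.
        lily is a leaf — visit lily.
      Visit sage.
      At sage: no right child.
    Visit reed.
    At reed: go right to fir.
      fir is a leaf — visit fir.
  Visit aster.
  At aster: go right to hop.
    hop is a leaf — visit hop.
Visit bay.
At bay: go right to fern.
  At fern: go left to rose.
    At rose: go left to ash.
      ash is a leaf — visit ash.
    Visit rose.
    At rose: go right to iris.
      iris is a leaf — visit iris.
  Visit fern.
  At fern: no right child.
Full in-order sequence: lily, sage, reed, fir, aster, hop, bay, ash, rose, iris, fern.

bay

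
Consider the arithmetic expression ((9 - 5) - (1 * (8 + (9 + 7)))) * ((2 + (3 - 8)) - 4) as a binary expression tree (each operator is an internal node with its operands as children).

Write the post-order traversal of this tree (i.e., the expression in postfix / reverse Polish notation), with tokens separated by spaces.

Post-order on an expression tree gives postfix notation: for each operator, emit left operand, right operand, then the operator.

9 5 - 1 8 9 7 + + * - 2 3 8 - + 4 - *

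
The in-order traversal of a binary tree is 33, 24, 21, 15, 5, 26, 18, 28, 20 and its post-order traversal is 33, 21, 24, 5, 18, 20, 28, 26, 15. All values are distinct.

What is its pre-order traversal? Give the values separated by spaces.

15 24 33 21 26 5 28 18 20

The last element of post-order is the root; it splits in-order into left and right subtrees.
Root 15: left subtree has 3 nodes {33, 24, 21}, right has 5 {5, 26, 18, 28, 20}.
  Root 24: left subtree has 1 node {33}, right has 1 {21}.
  Root 26: left subtree has 1 node {5}, right has 3 {18, 28, 20}.
    Root 28: left subtree has 1 node {18}, right has 1 {20}.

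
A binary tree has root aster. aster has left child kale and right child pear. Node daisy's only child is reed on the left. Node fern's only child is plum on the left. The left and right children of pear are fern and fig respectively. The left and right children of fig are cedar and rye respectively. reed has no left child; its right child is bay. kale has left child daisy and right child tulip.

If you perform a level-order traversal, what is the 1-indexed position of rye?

11

Level-order visits nodes level by level from the root, left to right within each level.
Level 0: aster
Level 1: kale, pear
Level 2: daisy, tulip, fern, fig
Level 3: reed, plum, cedar, rye
Level 4: bay
Full level-order sequence: aster, kale, pear, daisy, tulip, fern, fig, reed, plum, cedar, rye, bay.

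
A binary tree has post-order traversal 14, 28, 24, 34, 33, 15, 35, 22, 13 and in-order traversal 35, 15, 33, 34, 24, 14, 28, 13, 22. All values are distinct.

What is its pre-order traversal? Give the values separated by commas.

13, 35, 15, 33, 34, 24, 28, 14, 22

The last element of post-order is the root; it splits in-order into left and right subtrees.
Root 13: left subtree has 7 nodes {35, 15, 33, 34, 24, 14, 28}, right has 1 {22}.
  Root 35: left subtree has 0 nodes { }, right has 6 {15, 33, 34, 24, 14, 28}.
    Root 15: left subtree has 0 nodes { }, right has 5 {33, 34, 24, 14, 28}.
      Root 33: left subtree has 0 nodes { }, right has 4 {34, 24, 14, 28}.
        Root 34: left subtree has 0 nodes { }, right has 3 {24, 14, 28}.
          Root 24: left subtree has 0 nodes { }, right has 2 {14, 28}.
            Root 28: left subtree has 1 node {14}, right has 0 { }.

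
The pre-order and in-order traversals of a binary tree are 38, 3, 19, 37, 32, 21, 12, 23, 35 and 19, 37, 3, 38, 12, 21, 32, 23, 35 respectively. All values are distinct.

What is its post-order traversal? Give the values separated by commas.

The first element of pre-order is the root; it splits in-order into left and right subtrees.
Root 38: left subtree has 3 nodes {19, 37, 3}, right has 5 {12, 21, 32, 23, 35}.
  Root 3: left subtree has 2 nodes {19, 37}, right has 0 { }.
    Root 19: left subtree has 0 nodes { }, right has 1 {37}.
  Root 32: left subtree has 2 nodes {12, 21}, right has 2 {23, 35}.
    Root 21: left subtree has 1 node {12}, right has 0 { }.
    Root 23: left subtree has 0 nodes { }, right has 1 {35}.

37, 19, 3, 12, 21, 35, 23, 32, 38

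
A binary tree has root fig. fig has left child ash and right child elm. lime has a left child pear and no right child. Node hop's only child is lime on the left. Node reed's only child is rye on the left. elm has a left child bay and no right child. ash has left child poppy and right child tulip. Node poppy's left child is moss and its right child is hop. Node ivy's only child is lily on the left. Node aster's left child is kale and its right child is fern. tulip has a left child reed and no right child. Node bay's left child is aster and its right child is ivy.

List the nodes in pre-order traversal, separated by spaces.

Pre-order visits the node, then its left subtree, then its right subtree.
Visit fig.
At fig: go left to ash.
  Visit ash.
  At ash: go left to poppy.
    Visit poppy.
    At poppy: go left to moss.
      moss is a leaf — visit moss.
    At poppy: go right to hop.
      Visit hop.
      At hop: go left to lime.
        Visit lime.
        At lime: go left to pear.
          pear is a leaf — visit pear.
        At lime: no right child.
      At hop: no right child.
  At ash: go right to tulip.
    Visit tulip.
    At tulip: go left to reed.
      Visit reed.
      At reed: go left to rye.
        rye is a leaf — visit rye.
      At reed: no right child.
    At tulip: no right child.
At fig: go right to elm.
  Visit elm.
  At elm: go left to bay.
    Visit bay.
    At bay: go left to aster.
      Visit aster.
      At aster: go left to kale.
        kale is a leaf — visit kale.
      At aster: go right to fern.
        fern is a leaf — visit fern.
    At bay: go right to ivy.
      Visit ivy.
      At ivy: go left to lily.
        lily is a leaf — visit lily.
      At ivy: no right child.
  At elm: no right child.

fig ash poppy moss hop lime pear tulip reed rye elm bay aster kale fern ivy lily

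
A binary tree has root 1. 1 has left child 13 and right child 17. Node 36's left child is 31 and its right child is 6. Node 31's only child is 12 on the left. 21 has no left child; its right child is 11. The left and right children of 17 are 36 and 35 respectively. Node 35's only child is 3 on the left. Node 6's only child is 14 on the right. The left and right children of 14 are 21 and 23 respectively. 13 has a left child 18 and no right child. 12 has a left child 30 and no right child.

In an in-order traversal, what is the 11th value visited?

In-order visits the left subtree, then the node, then the right subtree.
At 1: go left to 13.
  At 13: go left to 18.
    18 is a leaf — visit 18.
  Visit 13.
  At 13: no right child.
Visit 1.
At 1: go right to 17.
  At 17: go left to 36.
    At 36: go left to 31.
      At 31: go left to 12.
        At 12: go left to 30.
          30 is a leaf — visit 30.
        Visit 12.
        At 12: no right child.
      Visit 31.
      At 31: no right child.
    Visit 36.
    At 36: go right to 6.
      At 6: no left child.
      Visit 6.
      At 6: go right to 14.
        At 14: go left to 21.
          At 21: no left child.
          Visit 21.
          At 21: go right to 11.
            11 is a leaf — visit 11.
        Visit 14.
        At 14: go right to 23.
          23 is a leaf — visit 23.
  Visit 17.
  At 17: go right to 35.
    At 35: go left to 3.
      3 is a leaf — visit 3.
    Visit 35.
    At 35: no right child.
Full in-order sequence: 18, 13, 1, 30, 12, 31, 36, 6, 21, 11, 14, 23, 17, 3, 35.

14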